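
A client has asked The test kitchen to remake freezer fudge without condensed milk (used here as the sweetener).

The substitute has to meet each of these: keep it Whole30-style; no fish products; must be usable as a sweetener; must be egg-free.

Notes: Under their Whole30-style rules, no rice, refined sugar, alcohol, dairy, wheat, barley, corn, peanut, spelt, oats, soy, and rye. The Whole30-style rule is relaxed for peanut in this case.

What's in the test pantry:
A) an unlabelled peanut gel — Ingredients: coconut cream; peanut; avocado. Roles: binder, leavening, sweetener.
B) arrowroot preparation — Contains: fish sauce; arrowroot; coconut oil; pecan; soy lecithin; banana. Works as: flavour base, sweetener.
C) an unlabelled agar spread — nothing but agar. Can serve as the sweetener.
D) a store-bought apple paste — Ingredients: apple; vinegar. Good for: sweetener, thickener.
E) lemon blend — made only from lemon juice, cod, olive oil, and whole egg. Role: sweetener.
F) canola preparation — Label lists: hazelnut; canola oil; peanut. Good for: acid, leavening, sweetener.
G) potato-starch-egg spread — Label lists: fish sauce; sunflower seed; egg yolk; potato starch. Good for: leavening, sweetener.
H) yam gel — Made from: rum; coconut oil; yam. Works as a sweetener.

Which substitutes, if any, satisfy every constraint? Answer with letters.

A, C, D, F

A: peanut is permitted under the Whole30-style carve-out; nothing else excluded — OK
B: has soy lecithin, so not Whole30-style; has fish sauce, so not fish-free — no
C: works as a sweetener, Whole30-style, no egg — keep
D: no fish, no egg — keep
E: has cod, so not fish-free; has whole egg, so not egg-free — out
F: peanut is permitted under the Whole30-style carve-out; nothing else excluded — valid
G: has fish sauce, so not fish-free; has egg yolk, so not egg-free — reject
H: has rum, so not Whole30-style — out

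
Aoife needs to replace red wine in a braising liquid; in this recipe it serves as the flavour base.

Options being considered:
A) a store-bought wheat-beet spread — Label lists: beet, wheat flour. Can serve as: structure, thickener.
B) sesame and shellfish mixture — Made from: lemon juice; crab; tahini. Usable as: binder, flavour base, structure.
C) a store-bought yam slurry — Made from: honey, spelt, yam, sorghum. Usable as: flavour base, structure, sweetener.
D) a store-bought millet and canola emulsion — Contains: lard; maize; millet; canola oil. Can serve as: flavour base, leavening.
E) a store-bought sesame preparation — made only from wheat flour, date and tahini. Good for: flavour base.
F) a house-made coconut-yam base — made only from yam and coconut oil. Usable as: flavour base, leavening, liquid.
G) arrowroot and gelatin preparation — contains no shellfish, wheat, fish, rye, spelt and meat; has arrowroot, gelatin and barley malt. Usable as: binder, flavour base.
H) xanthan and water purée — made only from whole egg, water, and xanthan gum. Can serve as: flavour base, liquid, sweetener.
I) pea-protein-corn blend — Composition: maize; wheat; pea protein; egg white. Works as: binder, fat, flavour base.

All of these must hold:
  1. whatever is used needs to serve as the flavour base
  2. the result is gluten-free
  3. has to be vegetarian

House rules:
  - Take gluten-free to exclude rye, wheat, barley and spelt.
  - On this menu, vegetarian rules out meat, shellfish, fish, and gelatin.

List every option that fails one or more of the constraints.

A, B, C, D, E, G, I

A: not usable as a flavour base; has wheat flour, so not gluten-free — no
B: has crab, so not vegetarian — out
C: has spelt, so not gluten-free — no
D: has lard, so not vegetarian — out
E: has wheat flour, so not gluten-free — out
F: works as a flavour base, vegetarian, gluten-free — valid
G: has barley malt, so not gluten-free; has gelatin, so not vegetarian — reject
H: all constraints satisfied — valid
I: has wheat, so not gluten-free — no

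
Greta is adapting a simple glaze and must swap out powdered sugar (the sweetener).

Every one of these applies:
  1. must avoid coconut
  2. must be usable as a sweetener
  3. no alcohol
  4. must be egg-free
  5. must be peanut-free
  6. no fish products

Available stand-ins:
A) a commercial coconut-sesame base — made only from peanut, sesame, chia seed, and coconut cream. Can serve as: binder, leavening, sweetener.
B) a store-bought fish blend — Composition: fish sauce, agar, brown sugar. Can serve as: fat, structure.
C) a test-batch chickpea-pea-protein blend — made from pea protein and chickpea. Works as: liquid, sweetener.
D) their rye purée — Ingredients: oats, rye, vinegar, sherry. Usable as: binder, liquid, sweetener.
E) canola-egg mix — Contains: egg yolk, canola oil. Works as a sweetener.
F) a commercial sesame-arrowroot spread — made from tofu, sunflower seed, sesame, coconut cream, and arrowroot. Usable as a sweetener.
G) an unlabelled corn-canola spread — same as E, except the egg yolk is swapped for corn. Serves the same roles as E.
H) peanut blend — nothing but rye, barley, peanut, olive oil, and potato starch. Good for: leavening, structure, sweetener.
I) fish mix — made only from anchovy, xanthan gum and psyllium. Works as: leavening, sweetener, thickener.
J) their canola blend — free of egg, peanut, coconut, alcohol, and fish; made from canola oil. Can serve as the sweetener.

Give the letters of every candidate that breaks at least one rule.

A: has peanut, so not peanut-free; has coconut cream, so not coconut-free — reject
B: not usable as a sweetener; has fish sauce, so not fish-free — no
C: works as a sweetener, no peanut, no fish — valid
D: has sherry, so not alcohol-free — out
E: has egg yolk, so not egg-free — out
F: has coconut cream, so not coconut-free — no
G: all constraints satisfied — valid
H: has peanut, so not peanut-free — out
I: has anchovy, so not fish-free — no
J: nothing on the exclusion list — keep

A, B, D, E, F, H, I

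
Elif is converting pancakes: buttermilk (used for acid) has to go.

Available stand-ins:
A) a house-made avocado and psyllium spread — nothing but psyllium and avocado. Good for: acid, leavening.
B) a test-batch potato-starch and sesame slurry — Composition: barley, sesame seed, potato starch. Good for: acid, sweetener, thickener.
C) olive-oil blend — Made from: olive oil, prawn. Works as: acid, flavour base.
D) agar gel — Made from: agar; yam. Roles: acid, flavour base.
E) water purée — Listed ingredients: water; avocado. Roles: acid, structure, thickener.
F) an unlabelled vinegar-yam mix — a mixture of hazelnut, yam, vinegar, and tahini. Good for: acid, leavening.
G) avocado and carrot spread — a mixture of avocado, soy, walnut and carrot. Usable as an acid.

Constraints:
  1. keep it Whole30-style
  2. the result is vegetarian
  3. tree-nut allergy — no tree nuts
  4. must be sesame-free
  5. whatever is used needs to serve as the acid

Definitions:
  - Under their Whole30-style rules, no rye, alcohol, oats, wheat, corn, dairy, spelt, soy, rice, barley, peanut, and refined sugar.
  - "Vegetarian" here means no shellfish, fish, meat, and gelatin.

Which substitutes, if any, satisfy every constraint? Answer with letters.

A: Whole30-style, no tree nuts — valid
B: has barley, so not Whole30-style; has sesame seed, so not sesame-free — no
C: has prawn, so not vegetarian — out
D: every rule checks out — keep
E: nothing on the exclusion list — valid
F: has tahini, so not sesame-free; has hazelnut, so not tree-nut-free — out
G: has soy, so not Whole30-style; has walnut, so not tree-nut-free — out

A, D, E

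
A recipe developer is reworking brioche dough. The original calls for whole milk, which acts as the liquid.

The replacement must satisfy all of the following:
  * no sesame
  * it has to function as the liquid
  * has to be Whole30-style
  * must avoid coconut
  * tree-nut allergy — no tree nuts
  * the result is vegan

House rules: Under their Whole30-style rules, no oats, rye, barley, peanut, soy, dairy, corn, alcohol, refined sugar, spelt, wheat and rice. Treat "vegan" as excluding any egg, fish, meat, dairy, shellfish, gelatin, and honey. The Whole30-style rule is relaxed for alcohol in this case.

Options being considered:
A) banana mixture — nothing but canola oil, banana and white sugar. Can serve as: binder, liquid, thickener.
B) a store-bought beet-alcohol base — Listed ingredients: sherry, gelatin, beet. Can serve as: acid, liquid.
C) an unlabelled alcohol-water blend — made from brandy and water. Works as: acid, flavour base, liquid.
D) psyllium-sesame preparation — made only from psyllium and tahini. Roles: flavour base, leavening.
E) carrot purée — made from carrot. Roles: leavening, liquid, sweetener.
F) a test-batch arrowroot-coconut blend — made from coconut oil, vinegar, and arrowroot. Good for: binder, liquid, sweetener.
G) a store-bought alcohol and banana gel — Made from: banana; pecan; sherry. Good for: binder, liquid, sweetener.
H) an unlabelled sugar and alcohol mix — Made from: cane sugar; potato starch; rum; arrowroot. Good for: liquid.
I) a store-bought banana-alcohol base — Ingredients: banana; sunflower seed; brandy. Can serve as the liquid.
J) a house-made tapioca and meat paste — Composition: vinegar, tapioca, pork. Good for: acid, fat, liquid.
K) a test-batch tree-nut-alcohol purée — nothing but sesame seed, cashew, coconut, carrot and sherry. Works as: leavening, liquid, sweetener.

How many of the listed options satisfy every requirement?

3

A: has white sugar, so not Whole30-style — out
B: has gelatin, so not vegan — reject
C: alcohol is permitted under the Whole30-style carve-out; nothing else excluded — valid
D: not usable as a liquid; has tahini, so not sesame-free — reject
E: no sesame, Whole30-style — keep
F: has coconut oil, so not coconut-free — out
G: has pecan, so not tree-nut-free — reject
H: has cane sugar, so not Whole30-style — out
I: alcohol is permitted under the Whole30-style carve-out; nothing else excluded — OK
J: has pork, so not vegan — out
K: has sesame seed, so not sesame-free; has coconut, so not coconut-free (and 1 more) — no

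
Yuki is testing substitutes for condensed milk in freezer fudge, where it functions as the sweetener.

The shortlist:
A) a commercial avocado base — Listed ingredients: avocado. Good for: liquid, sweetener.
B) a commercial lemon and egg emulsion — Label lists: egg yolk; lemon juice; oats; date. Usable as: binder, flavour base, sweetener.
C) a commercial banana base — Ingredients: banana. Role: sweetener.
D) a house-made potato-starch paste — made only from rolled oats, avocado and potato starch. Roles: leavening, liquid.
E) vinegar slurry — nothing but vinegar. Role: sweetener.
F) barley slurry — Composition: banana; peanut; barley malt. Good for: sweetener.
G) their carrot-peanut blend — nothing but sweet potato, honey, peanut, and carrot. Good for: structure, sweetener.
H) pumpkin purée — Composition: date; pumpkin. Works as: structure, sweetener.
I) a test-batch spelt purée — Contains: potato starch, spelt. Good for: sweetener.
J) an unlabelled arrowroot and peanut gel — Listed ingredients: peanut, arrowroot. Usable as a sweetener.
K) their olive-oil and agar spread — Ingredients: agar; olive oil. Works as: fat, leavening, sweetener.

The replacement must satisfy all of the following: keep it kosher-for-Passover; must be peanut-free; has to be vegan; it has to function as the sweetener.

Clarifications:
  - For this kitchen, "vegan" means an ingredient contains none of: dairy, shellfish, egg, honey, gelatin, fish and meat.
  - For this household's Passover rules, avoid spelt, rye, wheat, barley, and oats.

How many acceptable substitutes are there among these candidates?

A: only avocado; none excluded — keep
B: has egg yolk, so not vegan; has oats, so not kosher-for-Passover — out
C: only banana; none excluded — valid
D: not usable as a sweetener; has rolled oats, so not kosher-for-Passover — no
E: only vinegar; none excluded — valid
F: has barley malt, so not kosher-for-Passover; has peanut, so not peanut-free — reject
G: has honey, so not vegan; has peanut, so not peanut-free — no
H: every rule checks out — valid
I: has spelt, so not kosher-for-Passover — reject
J: has peanut, so not peanut-free — reject
K: only olive oil and agar; none excluded — OK

5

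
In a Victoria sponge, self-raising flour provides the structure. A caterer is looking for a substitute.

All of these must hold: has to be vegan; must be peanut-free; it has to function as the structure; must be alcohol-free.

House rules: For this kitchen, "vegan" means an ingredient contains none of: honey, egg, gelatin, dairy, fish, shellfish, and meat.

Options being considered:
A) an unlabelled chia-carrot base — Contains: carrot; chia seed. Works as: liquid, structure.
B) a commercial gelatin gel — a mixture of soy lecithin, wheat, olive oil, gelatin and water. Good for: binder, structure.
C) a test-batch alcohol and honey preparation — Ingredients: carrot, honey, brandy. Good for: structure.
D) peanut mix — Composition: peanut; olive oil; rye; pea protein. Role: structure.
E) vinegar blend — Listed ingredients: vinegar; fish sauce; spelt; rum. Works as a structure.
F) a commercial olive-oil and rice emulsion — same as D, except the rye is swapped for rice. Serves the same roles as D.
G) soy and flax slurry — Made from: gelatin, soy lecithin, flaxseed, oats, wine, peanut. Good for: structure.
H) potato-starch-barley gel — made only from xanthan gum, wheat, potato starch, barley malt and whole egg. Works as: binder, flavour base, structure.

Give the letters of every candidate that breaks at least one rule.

A: all constraints satisfied — valid
B: has gelatin, so not vegan — out
C: has honey, so not vegan; has brandy, so not alcohol-free — reject
D: has peanut, so not peanut-free — out
E: has fish sauce, so not vegan; has rum, so not alcohol-free — reject
F: has peanut, so not peanut-free — out
G: has gelatin, so not vegan; has wine, so not alcohol-free (and 1 more) — no
H: has whole egg, so not vegan — reject

B, C, D, E, F, G, H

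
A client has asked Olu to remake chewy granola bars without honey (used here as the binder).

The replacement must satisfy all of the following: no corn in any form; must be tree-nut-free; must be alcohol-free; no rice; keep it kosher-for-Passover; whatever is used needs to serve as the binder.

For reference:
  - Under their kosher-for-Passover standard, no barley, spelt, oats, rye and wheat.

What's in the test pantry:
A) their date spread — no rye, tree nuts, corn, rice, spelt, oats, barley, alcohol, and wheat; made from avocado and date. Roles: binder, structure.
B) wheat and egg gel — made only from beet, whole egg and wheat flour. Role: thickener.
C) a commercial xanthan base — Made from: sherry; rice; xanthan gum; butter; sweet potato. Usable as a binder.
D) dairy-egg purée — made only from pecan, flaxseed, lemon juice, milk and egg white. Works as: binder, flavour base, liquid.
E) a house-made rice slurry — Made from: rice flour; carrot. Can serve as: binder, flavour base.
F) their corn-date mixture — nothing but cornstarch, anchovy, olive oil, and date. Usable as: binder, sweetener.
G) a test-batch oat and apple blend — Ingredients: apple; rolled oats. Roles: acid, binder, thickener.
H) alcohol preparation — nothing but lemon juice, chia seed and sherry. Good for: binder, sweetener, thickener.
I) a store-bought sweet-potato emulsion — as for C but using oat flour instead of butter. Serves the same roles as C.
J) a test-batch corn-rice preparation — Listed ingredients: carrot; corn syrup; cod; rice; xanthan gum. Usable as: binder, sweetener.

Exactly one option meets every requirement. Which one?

A: works as a binder, no corn, no alcohol — keep
B: not usable as a binder; has wheat flour, so not kosher-for-Passover — no
C: has sherry, so not alcohol-free; has rice, so not rice-free — out
D: has pecan, so not tree-nut-free — reject
E: has rice flour, so not rice-free — no
F: has cornstarch, so not corn-free — no
G: has rolled oats, so not kosher-for-Passover — no
H: has sherry, so not alcohol-free — reject
I: has oat flour, so not kosher-for-Passover; has sherry, so not alcohol-free (and 1 more) — reject
J: has rice, so not rice-free; has corn syrup, so not corn-free — reject

A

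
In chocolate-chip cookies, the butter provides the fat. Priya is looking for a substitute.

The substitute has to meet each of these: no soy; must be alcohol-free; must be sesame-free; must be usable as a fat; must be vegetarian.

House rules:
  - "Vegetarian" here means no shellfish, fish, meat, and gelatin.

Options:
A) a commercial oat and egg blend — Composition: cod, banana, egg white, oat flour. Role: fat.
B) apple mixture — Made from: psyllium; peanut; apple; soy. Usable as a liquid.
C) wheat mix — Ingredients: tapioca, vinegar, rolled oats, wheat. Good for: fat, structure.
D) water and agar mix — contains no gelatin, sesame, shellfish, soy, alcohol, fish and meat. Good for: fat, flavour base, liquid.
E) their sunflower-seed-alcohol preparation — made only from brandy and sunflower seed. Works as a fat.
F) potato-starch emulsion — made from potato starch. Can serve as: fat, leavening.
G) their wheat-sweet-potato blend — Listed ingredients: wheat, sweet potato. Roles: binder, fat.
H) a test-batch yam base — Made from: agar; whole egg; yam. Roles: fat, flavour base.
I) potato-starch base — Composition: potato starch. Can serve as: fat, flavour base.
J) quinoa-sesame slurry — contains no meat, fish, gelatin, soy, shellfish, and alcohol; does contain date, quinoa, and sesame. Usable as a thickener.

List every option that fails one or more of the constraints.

A: has cod, so not vegetarian — no
B: not usable as a fat; has soy, so not soy-free — no
C: works as a fat, no soy, vegetarian — valid
D: no sesame, no alcohol — OK
E: has brandy, so not alcohol-free — out
F: every rule checks out — keep
G: all constraints satisfied — keep
H: nothing on the exclusion list — OK
I: vegetarian, no sesame — OK
J: not usable as a fat; has sesame, so not sesame-free — no

A, B, E, J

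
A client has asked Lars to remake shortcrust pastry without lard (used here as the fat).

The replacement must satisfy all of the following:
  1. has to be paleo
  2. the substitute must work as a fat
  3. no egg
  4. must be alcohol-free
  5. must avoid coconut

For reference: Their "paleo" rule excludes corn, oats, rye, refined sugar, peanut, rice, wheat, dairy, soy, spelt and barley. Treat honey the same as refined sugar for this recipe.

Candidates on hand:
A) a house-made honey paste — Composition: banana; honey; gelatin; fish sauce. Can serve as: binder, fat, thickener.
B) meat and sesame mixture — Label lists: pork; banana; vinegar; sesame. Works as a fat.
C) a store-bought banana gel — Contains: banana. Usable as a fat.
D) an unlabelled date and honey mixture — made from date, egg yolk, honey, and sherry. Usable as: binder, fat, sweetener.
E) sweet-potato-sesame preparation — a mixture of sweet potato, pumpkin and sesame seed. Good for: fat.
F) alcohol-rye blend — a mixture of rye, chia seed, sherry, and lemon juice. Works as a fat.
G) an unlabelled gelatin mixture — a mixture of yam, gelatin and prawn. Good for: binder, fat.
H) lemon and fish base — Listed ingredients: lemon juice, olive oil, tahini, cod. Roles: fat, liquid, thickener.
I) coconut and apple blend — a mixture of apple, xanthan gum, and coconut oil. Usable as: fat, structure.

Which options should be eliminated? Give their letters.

A: has honey, so not paleo — out
B: every rule checks out — keep
C: nothing on the exclusion list — valid
D: has honey, so not paleo; has egg yolk, so not egg-free (and 1 more) — no
E: no egg, no coconut — valid
F: has rye, so not paleo; has sherry, so not alcohol-free — no
G: only gelatin, prawn, and yam; none excluded — keep
H: works as a fat, no alcohol, no coconut — keep
I: has coconut oil, so not coconut-free — reject

A, D, F, I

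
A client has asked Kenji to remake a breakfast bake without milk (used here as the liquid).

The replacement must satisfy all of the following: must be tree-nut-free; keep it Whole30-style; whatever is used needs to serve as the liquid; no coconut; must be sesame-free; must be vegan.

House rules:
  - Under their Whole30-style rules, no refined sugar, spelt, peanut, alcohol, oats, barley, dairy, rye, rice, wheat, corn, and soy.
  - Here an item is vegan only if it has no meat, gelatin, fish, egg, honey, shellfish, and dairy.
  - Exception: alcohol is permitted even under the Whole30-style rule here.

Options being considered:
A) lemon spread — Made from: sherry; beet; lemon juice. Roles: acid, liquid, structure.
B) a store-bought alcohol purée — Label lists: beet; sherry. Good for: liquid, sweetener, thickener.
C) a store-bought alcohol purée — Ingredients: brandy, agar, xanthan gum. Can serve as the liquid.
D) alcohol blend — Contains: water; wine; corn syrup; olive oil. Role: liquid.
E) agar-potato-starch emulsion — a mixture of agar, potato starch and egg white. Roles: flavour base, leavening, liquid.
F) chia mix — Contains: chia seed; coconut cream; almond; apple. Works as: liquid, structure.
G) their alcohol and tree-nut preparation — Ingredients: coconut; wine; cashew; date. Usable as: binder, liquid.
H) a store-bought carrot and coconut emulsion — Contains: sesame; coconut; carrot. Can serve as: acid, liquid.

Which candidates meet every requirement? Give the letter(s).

A: alcohol is permitted under the Whole30-style carve-out; nothing else excluded — valid
B: alcohol is permitted under the Whole30-style carve-out; nothing else excluded — keep
C: alcohol is permitted under the Whole30-style carve-out; nothing else excluded — OK
D: has corn syrup, so not Whole30-style — out
E: has egg white, so not vegan — reject
F: has coconut cream, so not coconut-free; has almond, so not tree-nut-free — out
G: has coconut, so not coconut-free; has cashew, so not tree-nut-free — no
H: has coconut, so not coconut-free; has sesame, so not sesame-free — out

A, B, C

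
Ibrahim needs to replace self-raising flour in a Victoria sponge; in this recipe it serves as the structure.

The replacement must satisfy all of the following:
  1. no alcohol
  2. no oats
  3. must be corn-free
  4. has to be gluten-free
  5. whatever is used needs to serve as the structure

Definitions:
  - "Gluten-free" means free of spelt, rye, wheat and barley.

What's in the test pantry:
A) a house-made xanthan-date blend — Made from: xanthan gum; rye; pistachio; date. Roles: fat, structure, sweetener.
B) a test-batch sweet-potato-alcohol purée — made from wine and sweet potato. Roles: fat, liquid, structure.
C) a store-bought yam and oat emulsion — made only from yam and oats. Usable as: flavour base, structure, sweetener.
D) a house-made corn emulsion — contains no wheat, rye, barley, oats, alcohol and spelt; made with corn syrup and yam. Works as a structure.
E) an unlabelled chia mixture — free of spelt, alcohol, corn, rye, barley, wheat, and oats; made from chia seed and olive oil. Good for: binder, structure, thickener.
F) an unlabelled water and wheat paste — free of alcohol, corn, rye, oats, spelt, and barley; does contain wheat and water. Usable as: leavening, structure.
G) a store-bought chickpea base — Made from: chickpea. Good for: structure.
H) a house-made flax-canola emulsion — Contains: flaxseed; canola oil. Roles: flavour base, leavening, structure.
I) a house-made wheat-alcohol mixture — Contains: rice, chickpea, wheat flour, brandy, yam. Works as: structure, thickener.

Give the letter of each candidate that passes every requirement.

E, G, H

A: has rye, so not gluten-free — reject
B: has wine, so not alcohol-free — out
C: has oats, so not oat-free — reject
D: has corn syrup, so not corn-free — no
E: works as a structure, no oats, no alcohol — valid
F: has wheat, so not gluten-free — no
G: only chickpea; none excluded — OK
H: every rule checks out — keep
I: has wheat flour, so not gluten-free; has brandy, so not alcohol-free — out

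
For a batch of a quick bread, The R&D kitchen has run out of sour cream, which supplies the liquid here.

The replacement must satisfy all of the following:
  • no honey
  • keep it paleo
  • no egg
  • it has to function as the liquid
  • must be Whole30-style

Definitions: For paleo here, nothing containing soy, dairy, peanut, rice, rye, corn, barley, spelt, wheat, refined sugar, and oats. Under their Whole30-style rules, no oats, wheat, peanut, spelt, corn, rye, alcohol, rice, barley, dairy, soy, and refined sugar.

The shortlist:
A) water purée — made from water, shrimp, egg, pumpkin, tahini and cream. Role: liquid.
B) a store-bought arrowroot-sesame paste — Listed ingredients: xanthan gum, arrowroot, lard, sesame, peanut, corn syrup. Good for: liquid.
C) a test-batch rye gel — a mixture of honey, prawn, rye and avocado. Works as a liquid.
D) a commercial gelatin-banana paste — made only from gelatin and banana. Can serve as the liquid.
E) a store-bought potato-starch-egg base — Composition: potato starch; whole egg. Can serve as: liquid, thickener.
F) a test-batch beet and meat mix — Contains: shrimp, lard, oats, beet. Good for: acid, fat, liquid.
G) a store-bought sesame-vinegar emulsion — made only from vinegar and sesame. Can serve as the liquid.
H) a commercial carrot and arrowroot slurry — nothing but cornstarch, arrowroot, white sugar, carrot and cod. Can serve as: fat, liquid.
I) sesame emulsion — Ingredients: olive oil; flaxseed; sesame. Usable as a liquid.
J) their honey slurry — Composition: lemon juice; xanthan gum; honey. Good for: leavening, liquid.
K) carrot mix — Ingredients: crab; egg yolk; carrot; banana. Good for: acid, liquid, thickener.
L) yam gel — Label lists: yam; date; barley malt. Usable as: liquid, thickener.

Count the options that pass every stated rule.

3

A: has cream, so not paleo; has cream, so not Whole30-style (and 1 more) — no
B: has corn syrup, so not paleo; has corn syrup, so not Whole30-style — out
C: has rye, so not paleo; has rye, so not Whole30-style (and 1 more) — no
D: all constraints satisfied — valid
E: has whole egg, so not egg-free — no
F: has oats, so not paleo; has oats, so not Whole30-style — no
G: works as a liquid, no honey, paleo — OK
H: has cornstarch, so not paleo; has cornstarch, so not Whole30-style — no
I: only sesame, flaxseed, and olive oil; none excluded — valid
J: has honey, so not honey-free — reject
K: has egg yolk, so not egg-free — no
L: has barley malt, so not paleo; has barley malt, so not Whole30-style — no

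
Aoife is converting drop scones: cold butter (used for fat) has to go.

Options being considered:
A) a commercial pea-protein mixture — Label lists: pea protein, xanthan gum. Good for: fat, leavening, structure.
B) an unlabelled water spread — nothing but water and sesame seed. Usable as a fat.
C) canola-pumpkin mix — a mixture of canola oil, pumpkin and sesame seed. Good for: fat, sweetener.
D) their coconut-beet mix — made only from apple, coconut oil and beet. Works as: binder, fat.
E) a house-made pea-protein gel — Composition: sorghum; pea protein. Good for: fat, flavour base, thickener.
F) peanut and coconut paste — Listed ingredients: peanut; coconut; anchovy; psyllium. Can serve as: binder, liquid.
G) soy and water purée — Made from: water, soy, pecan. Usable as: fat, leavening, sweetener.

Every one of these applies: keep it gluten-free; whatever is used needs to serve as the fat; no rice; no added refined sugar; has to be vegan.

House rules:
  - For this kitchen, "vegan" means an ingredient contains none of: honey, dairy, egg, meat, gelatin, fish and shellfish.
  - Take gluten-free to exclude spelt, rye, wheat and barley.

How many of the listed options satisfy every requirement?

A: works as a fat, no rice, gluten-free — keep
B: nothing on the exclusion list — valid
C: only sesame seed, pumpkin and canola oil; none excluded — valid
D: nothing on the exclusion list — keep
E: only pea protein and sorghum; none excluded — keep
F: not usable as a fat; has anchovy, so not vegan — out
G: vegan, no rice — OK

6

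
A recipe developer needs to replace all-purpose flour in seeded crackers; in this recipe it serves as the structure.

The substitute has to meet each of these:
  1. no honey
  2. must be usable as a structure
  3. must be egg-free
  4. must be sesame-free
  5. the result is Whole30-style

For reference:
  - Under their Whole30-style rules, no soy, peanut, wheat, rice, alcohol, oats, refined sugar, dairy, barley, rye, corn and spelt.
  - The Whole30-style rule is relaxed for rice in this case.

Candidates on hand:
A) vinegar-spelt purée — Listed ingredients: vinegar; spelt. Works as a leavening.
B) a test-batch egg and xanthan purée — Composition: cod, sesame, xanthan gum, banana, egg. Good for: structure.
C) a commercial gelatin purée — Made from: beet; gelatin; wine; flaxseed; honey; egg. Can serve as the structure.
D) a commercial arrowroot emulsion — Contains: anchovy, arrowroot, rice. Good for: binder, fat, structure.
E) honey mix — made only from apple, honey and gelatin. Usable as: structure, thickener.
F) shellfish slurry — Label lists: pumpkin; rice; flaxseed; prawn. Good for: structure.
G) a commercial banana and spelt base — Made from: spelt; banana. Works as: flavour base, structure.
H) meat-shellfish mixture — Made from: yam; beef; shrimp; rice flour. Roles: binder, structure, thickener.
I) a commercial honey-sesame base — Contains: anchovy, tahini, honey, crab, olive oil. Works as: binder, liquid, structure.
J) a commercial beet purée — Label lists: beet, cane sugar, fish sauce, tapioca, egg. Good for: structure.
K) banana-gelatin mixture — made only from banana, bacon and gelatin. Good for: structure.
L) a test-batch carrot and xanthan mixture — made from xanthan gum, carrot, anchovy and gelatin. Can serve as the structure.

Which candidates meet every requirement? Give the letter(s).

A: not usable as a structure; has spelt, so not Whole30-style — reject
B: has sesame, so not sesame-free; has egg, so not egg-free — no
C: has wine, so not Whole30-style; has egg, so not egg-free (and 1 more) — out
D: rice is permitted under the Whole30-style carve-out; nothing else excluded — valid
E: has honey, so not honey-free — no
F: rice is permitted under the Whole30-style carve-out; nothing else excluded — OK
G: has spelt, so not Whole30-style — reject
H: rice is permitted under the Whole30-style carve-out; nothing else excluded — keep
I: has tahini, so not sesame-free; has honey, so not honey-free — reject
J: has cane sugar, so not Whole30-style; has egg, so not egg-free — out
K: nothing on the exclusion list — valid
L: no sesame, no egg — OK

D, F, H, K, L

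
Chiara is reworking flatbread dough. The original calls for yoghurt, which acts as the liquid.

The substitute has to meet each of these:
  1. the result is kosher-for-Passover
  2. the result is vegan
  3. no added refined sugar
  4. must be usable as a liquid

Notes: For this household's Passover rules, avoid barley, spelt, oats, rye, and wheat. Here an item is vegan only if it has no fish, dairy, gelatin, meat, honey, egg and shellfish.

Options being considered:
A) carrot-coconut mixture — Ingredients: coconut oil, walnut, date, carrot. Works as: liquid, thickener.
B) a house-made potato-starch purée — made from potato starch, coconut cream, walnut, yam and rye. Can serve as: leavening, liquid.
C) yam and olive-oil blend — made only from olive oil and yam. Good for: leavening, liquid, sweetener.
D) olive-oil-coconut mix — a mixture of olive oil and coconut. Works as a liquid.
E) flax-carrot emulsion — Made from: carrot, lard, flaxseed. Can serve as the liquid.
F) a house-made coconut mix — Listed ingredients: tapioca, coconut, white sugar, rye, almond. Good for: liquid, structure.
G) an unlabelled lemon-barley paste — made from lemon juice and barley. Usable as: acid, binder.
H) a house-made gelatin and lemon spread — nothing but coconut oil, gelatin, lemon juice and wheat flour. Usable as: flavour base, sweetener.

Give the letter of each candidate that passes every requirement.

A: no refined sugar, vegan — valid
B: has rye, so not kosher-for-Passover — reject
C: no refined sugar, kosher-for-Passover — OK
D: all constraints satisfied — OK
E: has lard, so not vegan — reject
F: has rye, so not kosher-for-Passover; has white sugar, so not no-added-sugar — no
G: not usable as a liquid; has barley, so not kosher-for-Passover — no
H: not usable as a liquid; has wheat flour, so not kosher-for-Passover (and 1 more) — no

A, C, D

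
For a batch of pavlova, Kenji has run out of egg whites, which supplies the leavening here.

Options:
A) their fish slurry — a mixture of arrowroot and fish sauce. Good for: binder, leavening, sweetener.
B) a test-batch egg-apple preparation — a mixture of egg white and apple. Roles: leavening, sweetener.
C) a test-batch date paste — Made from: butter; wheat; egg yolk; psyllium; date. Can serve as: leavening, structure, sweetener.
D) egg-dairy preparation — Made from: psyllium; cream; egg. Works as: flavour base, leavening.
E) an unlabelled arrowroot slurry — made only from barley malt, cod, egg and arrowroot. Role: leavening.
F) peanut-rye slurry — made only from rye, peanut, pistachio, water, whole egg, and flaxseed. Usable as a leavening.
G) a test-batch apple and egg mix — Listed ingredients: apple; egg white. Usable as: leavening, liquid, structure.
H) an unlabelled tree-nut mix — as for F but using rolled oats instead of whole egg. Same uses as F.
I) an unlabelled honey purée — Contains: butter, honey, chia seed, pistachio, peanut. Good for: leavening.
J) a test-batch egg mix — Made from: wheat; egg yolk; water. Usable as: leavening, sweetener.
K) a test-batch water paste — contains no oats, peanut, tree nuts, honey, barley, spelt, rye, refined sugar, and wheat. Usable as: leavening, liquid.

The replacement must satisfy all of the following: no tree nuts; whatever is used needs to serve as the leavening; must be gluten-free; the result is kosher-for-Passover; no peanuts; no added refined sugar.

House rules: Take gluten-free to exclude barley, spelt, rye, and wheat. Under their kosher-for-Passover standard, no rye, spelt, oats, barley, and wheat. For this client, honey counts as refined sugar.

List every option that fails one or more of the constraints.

A: all constraints satisfied — keep
B: every rule checks out — valid
C: has wheat, so not gluten-free; has wheat, so not kosher-for-Passover — no
D: nothing on the exclusion list — OK
E: has barley malt, so not gluten-free; has barley malt, so not kosher-for-Passover — reject
F: has rye, so not gluten-free; has rye, so not kosher-for-Passover (and 2 more) — out
G: all constraints satisfied — OK
H: has rye, so not gluten-free; has rolled oats, so not kosher-for-Passover (and 2 more) — out
I: has pistachio, so not tree-nut-free; has honey, so not no-added-sugar (and 1 more) — out
J: has wheat, so not gluten-free; has wheat, so not kosher-for-Passover — out
K: no peanut, no-added-sugar — valid

C, E, F, H, I, J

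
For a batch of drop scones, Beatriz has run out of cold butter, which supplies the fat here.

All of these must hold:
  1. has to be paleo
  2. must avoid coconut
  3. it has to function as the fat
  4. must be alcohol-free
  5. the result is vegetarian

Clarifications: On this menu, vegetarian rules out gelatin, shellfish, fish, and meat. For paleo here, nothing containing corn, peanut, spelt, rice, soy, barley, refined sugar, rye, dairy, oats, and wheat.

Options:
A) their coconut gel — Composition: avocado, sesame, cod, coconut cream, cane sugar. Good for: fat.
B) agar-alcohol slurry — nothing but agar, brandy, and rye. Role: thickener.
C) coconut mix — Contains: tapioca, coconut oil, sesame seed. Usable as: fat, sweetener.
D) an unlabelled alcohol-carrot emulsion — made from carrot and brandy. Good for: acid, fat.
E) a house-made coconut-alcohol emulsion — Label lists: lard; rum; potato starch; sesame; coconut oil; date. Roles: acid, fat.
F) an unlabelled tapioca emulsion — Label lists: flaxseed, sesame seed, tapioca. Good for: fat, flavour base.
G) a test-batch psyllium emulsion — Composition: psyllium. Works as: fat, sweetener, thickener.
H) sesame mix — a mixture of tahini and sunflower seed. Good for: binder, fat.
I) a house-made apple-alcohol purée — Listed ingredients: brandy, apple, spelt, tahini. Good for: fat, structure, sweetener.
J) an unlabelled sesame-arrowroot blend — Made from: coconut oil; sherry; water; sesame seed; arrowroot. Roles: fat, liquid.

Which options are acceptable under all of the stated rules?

A: has cod, so not vegetarian; has cane sugar, so not paleo (and 1 more) — reject
B: not usable as a fat; has rye, so not paleo (and 1 more) — reject
C: has coconut oil, so not coconut-free — out
D: has brandy, so not alcohol-free — reject
E: has lard, so not vegetarian; has coconut oil, so not coconut-free (and 1 more) — out
F: no coconut, no alcohol — OK
G: works as a fat, no coconut, vegetarian — OK
H: only tahini and sunflower seed; none excluded — valid
I: has spelt, so not paleo; has brandy, so not alcohol-free — no
J: has coconut oil, so not coconut-free; has sherry, so not alcohol-free — no

F, G, H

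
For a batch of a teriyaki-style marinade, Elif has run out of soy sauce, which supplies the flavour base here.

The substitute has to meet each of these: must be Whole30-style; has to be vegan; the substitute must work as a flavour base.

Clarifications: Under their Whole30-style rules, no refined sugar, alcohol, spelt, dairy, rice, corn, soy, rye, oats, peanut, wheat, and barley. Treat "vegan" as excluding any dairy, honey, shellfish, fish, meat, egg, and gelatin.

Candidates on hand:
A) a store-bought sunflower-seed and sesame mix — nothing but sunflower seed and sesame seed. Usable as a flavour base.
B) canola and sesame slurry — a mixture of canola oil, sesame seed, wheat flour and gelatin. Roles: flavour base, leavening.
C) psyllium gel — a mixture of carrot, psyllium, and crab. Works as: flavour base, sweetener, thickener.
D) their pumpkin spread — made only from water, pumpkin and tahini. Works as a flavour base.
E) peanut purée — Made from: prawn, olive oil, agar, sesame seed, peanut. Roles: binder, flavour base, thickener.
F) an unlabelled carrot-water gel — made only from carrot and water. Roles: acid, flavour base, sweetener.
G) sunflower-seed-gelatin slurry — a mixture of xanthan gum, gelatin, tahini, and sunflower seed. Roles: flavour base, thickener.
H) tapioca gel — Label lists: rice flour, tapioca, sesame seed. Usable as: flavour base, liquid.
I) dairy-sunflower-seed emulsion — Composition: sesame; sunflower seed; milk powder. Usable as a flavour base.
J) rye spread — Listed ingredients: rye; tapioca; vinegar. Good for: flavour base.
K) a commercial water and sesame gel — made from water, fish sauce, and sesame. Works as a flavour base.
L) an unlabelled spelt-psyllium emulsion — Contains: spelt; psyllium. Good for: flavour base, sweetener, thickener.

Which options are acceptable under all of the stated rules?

A: works as a flavour base, vegan, Whole30-style — valid
B: has wheat flour, so not Whole30-style; has gelatin, so not vegan — no
C: has crab, so not vegan — no
D: every rule checks out — valid
E: has peanut, so not Whole30-style; has prawn, so not vegan — no
F: all constraints satisfied — valid
G: has gelatin, so not vegan — reject
H: has rice flour, so not Whole30-style — out
I: has milk powder, so not Whole30-style; has milk powder, so not vegan — out
J: has rye, so not Whole30-style — out
K: has fish sauce, so not vegan — out
L: has spelt, so not Whole30-style — no

A, D, F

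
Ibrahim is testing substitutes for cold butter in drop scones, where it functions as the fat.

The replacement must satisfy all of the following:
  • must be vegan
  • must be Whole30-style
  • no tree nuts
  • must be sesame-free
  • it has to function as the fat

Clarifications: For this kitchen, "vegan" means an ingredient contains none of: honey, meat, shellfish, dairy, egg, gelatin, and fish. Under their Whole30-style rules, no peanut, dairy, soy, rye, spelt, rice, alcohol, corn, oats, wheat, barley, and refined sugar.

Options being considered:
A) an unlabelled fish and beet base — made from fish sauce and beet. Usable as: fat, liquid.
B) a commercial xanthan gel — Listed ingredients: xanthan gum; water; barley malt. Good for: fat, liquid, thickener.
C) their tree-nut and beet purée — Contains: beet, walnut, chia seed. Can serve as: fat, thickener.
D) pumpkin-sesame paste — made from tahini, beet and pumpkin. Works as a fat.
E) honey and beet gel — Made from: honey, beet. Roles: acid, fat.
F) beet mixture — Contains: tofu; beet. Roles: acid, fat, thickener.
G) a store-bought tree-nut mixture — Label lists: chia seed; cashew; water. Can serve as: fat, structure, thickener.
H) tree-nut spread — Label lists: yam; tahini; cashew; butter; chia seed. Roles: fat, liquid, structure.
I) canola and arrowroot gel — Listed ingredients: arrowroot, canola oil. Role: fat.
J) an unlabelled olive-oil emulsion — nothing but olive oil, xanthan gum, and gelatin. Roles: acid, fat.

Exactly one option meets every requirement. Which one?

A: has fish sauce, so not vegan — no
B: has barley malt, so not Whole30-style — no
C: has walnut, so not tree-nut-free — out
D: has tahini, so not sesame-free — reject
E: has honey, so not vegan — reject
F: has tofu, so not Whole30-style — out
G: has cashew, so not tree-nut-free — no
H: has butter, so not vegan; has butter, so not Whole30-style (and 2 more) — out
I: no tree nuts, Whole30-style — valid
J: has gelatin, so not vegan — no

I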